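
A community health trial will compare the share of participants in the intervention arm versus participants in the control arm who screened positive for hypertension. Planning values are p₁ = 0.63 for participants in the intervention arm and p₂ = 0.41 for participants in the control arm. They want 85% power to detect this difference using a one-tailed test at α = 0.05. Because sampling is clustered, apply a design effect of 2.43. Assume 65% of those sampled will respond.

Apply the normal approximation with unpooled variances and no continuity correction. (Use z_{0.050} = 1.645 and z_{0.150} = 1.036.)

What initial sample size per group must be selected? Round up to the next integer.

n = (z_α + z_β)² · [p₁(1−p₁) + p₂(1−p₂)] / (p₁ − p₂)²
  = (1.645 + 1.036)² · (0.63·0.37 + 0.41·0.59) / (0.22)²
  = (2.681)² · (0.2331 + 0.2419) / 0.0484
  = 7.1878 · 0.4750 / 0.0484
  = 70.54
Design effect: 2.43 × 70.54 = 171.41.
Adjust for 65% response: 171.41 / 0.65 = 263.71.
Round up → n = 264 per group.

n = 264 per group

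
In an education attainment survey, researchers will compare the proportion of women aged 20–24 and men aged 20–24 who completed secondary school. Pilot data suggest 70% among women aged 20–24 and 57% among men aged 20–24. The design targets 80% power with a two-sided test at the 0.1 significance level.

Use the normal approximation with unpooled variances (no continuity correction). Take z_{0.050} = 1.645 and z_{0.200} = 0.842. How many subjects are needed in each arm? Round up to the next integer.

n = 167 per group

n = (z_{α/2} + z_β)² · [p₁(1−p₁) + p₂(1−p₂)] / (p₁ − p₂)²
  = (1.645 + 0.842)² · (0.70·0.30 + 0.57·0.43) / (0.13)²
  = (2.487)² · (0.2100 + 0.2451) / 0.0169
  = 6.1852 · 0.4551 / 0.0169
  = 166.56
Round up → n = 167 per group.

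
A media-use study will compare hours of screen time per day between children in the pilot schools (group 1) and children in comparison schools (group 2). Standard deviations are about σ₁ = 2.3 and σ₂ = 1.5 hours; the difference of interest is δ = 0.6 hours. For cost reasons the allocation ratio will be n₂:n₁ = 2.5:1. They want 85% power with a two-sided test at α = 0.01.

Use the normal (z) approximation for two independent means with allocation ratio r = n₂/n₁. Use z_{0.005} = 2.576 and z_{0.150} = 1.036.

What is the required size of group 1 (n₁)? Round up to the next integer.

n₁ = (z_{α/2} + z_β)² · (σ₁² + σ₂²/r) / δ²
   = (2.576 + 1.036)² · (2.3² + 1.5²/2.5) / 0.6²
   = 13.0465 · (5.29 + 0.9) / 0.36
   = 13.0465 · 6.19 / 0.36
   = 224.33
Round up → n₁ = 225; n₂ = r·n₁ = 2.5 × 225 = 563.

n₁ = 225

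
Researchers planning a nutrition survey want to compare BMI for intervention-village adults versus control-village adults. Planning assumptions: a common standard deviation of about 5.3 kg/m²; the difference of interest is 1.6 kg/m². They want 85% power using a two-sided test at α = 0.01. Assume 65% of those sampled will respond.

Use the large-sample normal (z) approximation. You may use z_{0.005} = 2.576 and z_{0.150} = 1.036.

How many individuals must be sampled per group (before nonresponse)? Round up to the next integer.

n = (z_{α/2} + z_β)² · (σ₁² + σ₂²) / δ²
  = (2.576 + 1.036)² · (2·5.3² = 56.18) / 1.6²
  = 13.0465 · 56.18 / 2.56
  = 286.31
Adjust for 65% response: 286.31 / 0.65 = 440.48.
Round up → n = 441 per group.

n = 441 per group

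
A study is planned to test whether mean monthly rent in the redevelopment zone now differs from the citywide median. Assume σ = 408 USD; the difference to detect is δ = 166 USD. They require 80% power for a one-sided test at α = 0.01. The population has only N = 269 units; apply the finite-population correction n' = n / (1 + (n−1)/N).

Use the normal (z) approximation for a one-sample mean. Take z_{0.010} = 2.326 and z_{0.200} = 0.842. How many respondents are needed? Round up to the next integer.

n = 50

n = (z_α + z_β)² · σ² / δ²
  = (2.326 + 0.842)² · 408² / 166²
  = 10.0362 · 166464 / 27556
  = 60.63
Finite-population correction (N = 269): 60.63 / (1 + (60.63 − 1)/269) = 49.63.
Round up → n = 50.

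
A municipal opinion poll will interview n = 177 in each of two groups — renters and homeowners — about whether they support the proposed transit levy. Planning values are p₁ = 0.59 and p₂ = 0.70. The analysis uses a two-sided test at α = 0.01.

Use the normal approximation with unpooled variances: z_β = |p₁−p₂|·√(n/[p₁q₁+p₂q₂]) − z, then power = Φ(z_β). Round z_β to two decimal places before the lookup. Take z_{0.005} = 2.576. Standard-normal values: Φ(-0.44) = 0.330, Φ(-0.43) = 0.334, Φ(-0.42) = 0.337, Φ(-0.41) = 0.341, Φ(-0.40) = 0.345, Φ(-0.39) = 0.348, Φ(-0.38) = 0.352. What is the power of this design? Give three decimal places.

Power ≈ 0.345

z_β = |p₁−p₂|·√(n/[p₁q₁+p₂q₂]) − z_{α/2}
    = 0.11 · √(177/0.4519) − 2.576
    = 0.11 · 19.7909 − 2.576
    = 2.1770 − 2.576 = -0.3990 → -0.40
Power = Φ(-0.40) = 0.345.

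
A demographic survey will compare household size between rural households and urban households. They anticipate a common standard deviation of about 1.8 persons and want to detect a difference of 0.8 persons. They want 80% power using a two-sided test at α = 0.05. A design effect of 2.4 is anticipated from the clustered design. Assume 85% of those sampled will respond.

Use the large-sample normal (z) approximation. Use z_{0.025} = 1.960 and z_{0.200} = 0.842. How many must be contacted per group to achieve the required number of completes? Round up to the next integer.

n = 225 per group

n = (z_{α/2} + z_β)² · (σ₁² + σ₂²) / δ²
  = (1.960 + 0.842)² · (2·1.8² = 6.48) / 0.8²
  = 7.8512 · 6.48 / 0.64
  = 79.49
Design effect: 2.4 × 79.49 = 190.78.
Adjust for 85% response: 190.78 / 0.85 = 224.45.
Round up → n = 225 per group.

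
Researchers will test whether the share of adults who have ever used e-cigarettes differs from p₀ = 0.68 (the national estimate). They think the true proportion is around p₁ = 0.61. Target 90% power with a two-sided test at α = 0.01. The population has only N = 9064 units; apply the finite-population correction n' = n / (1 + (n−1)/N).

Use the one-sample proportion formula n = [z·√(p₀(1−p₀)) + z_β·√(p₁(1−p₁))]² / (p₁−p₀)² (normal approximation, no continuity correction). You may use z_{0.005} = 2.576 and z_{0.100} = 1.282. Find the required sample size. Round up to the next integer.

n = [z_{α/2}·√(p₀q₀) + z_β·√(p₁q₁)]² / (p₁ − p₀)²
  = [2.576·√(0.68·0.32) + 1.282·√(0.61·0.39)]² / (-0.07)²
  = [2.576·0.4665 + 1.282·0.4877]² / 0.0049
  = [1.8269]² / 0.0049
  = 681.16
Finite-population correction (N = 9064): 681.16 / (1 + (681.16 − 1)/9064) = 633.62.
Round up → n = 634.

n = 634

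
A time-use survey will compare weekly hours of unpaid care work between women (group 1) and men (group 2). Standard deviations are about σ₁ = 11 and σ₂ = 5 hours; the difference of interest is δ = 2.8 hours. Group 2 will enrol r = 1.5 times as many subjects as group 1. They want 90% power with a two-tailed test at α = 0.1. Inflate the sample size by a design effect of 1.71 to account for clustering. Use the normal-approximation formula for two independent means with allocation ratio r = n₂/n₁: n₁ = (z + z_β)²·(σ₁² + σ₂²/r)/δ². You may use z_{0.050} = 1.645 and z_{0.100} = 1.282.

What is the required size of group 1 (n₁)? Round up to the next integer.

n₁ = 258

n₁ = (z_{α/2} + z_β)² · (σ₁² + σ₂²/r) / δ²
   = (1.645 + 1.282)² · (11² + 5²/1.5) / 2.8²
   = 8.5673 · (121 + 16.6667) / 7.84
   = 8.5673 · 137.6667 / 7.84
   = 150.44
Design effect: 1.71 × 150.44 = 257.25.
Round up → n₁ = 258; n₂ = r·n₁ = 1.5 × 258 = 387.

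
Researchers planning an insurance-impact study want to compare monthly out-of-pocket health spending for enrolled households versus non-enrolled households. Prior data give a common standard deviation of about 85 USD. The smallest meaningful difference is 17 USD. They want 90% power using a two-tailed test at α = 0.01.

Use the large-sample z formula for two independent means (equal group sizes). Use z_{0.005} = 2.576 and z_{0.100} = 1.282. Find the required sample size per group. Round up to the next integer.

n = (z_{α/2} + z_β)² · (σ₁² + σ₂²) / δ²
  = (2.576 + 1.282)² · (2·85² = 14450) / 17²
  = 14.8842 · 14450 / 289
  = 744.21
Round up → n = 745 per group.

n = 745 per group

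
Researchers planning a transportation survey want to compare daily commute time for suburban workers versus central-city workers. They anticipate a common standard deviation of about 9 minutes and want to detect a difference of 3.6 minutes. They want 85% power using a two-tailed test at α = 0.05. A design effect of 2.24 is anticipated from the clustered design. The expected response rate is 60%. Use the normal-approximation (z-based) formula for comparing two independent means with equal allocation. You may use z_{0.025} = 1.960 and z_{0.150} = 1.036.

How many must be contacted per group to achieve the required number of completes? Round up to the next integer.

n = 419 per group

n = (z_{α/2} + z_β)² · (σ₁² + σ₂²) / δ²
  = (1.960 + 1.036)² · (2·9² = 162) / 3.6²
  = 8.9760 · 162 / 12.96
  = 112.20
Design effect: 2.24 × 112.20 = 251.33.
Adjust for 60% response: 251.33 / 0.60 = 418.88.
Round up → n = 419 per group.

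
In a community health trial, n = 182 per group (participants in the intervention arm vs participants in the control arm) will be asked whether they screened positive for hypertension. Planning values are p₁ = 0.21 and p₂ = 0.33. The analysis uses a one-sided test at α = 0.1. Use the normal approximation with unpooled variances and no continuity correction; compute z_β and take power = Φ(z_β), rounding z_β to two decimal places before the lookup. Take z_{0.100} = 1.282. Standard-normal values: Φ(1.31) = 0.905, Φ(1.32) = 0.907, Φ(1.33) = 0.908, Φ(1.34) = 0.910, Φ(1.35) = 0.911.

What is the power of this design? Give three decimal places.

Power ≈ 0.907

z_β = |p₁−p₂|·√(n/[p₁q₁+p₂q₂]) − z_α
    = 0.12 · √(182/0.3870) − 1.282
    = 0.12 · 21.6860 − 1.282
    = 2.6023 − 1.282 = 1.3203 → 1.32
Power = Φ(1.32) = 0.907.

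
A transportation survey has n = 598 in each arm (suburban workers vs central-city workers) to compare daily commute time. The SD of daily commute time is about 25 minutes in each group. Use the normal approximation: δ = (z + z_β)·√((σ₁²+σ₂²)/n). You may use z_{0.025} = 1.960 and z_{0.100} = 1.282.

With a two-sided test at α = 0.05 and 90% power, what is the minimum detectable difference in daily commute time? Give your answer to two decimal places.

δ = (z_{α/2} + z_β) · √((σ₁²+σ₂²)/n)
  = (1.960 + 1.282) · √(1250/598)
  = 3.242 · √2.0903
  = 3.242 · 1.4458
  = 4.6872

Minimum detectable difference ≈ 4.69 minutes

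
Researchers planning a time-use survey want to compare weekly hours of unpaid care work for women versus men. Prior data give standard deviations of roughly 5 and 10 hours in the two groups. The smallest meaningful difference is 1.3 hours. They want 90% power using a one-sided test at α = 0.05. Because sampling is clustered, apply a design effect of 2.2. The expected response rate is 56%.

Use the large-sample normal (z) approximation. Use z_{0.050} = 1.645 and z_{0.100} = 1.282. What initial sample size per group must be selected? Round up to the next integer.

n = (z_α + z_β)² · (σ₁² + σ₂²) / δ²
  = (1.645 + 1.282)² · (5² + 10² = 125) / 1.3²
  = 8.5673 · 125 / 1.69
  = 633.68
Design effect: 2.2 × 633.68 = 1394.09.
Adjust for 56% response: 1394.09 / 0.56 = 2489.45.
Round up → n = 2490 per group.

n = 2490 per group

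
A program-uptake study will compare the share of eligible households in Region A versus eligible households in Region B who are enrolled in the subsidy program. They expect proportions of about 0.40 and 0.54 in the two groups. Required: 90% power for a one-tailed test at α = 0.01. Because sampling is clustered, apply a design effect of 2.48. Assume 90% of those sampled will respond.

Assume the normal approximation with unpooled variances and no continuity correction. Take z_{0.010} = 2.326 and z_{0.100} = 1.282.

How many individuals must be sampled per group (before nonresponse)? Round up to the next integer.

n = 894 per group

n = (z_α + z_β)² · [p₁(1−p₁) + p₂(1−p₂)] / (p₁ − p₂)²
  = (2.326 + 1.282)² · (0.40·0.60 + 0.54·0.46) / (-0.14)²
  = (3.608)² · (0.2400 + 0.2484) / 0.0196
  = 13.0177 · 0.4884 / 0.0196
  = 324.38
Design effect: 2.48 × 324.38 = 804.46.
Adjust for 90% response: 804.46 / 0.90 = 893.84.
Round up → n = 894 per group.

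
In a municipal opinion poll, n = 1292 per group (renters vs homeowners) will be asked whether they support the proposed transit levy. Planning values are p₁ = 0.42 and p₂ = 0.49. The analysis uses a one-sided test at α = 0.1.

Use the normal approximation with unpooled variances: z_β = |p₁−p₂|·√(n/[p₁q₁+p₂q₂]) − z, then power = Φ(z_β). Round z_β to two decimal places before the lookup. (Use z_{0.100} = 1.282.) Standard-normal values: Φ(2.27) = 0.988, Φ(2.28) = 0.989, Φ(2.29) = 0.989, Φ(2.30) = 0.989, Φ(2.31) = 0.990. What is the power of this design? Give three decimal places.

Power ≈ 0.989

z_β = |p₁−p₂|·√(n/[p₁q₁+p₂q₂]) − z_α
    = 0.07 · √(1292/0.4935) − 1.282
    = 0.07 · 51.1667 − 1.282
    = 3.5817 − 1.282 = 2.2997 → 2.30
Power = Φ(2.30) = 0.989.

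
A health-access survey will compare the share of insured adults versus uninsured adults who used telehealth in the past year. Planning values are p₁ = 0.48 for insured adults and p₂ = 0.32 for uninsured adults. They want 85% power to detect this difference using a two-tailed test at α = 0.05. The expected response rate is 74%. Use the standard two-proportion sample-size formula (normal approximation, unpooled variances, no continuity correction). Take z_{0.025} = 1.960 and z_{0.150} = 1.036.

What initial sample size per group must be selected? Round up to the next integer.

n = (z_{α/2} + z_β)² · [p₁(1−p₁) + p₂(1−p₂)] / (p₁ − p₂)²
  = (1.960 + 1.036)² · (0.48·0.52 + 0.32·0.68) / (0.16)²
  = (2.996)² · (0.2496 + 0.2176) / 0.0256
  = 8.9760 · 0.4672 / 0.0256
  = 163.81
Adjust for 74% response: 163.81 / 0.74 = 221.37.
Round up → n = 222 per group.

n = 222 per group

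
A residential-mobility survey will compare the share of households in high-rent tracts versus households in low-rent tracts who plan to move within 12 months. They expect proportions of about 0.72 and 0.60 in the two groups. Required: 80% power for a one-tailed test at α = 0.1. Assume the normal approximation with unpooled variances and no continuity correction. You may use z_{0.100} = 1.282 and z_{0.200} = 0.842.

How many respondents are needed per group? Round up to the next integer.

n = (z_α + z_β)² · [p₁(1−p₁) + p₂(1−p₂)] / (p₁ − p₂)²
  = (1.282 + 0.842)² · (0.72·0.28 + 0.60·0.40) / (0.12)²
  = (2.124)² · (0.2016 + 0.2400) / 0.0144
  = 4.5114 · 0.4416 / 0.0144
  = 138.35
Round up → n = 139 per group.

n = 139 per group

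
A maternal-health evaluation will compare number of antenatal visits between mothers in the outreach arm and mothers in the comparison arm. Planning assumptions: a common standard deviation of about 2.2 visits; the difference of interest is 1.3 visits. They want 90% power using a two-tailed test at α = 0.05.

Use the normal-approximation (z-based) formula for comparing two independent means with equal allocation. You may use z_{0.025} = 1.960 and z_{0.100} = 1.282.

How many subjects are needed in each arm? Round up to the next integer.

n = 61 per group

n = (z_{α/2} + z_β)² · (σ₁² + σ₂²) / δ²
  = (1.960 + 1.282)² · (2·2.2² = 9.68) / 1.3²
  = 10.5106 · 9.68 / 1.69
  = 60.20
Round up → n = 61 per group.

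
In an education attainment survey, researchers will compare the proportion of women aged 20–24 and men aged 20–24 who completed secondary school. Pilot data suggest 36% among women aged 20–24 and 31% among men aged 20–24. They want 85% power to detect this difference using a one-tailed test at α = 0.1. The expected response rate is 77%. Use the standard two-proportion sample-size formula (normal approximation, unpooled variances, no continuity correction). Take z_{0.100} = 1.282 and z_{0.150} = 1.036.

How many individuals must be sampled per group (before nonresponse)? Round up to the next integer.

n = 1241 per group

n = (z_α + z_β)² · [p₁(1−p₁) + p₂(1−p₂)] / (p₁ − p₂)²
  = (1.282 + 1.036)² · (0.36·0.64 + 0.31·0.69) / (0.05)²
  = (2.318)² · (0.2304 + 0.2139) / 0.0025
  = 5.3731 · 0.4443 / 0.0025
  = 954.91
Adjust for 77% response: 954.91 / 0.77 = 1240.14.
Round up → n = 1241 per group.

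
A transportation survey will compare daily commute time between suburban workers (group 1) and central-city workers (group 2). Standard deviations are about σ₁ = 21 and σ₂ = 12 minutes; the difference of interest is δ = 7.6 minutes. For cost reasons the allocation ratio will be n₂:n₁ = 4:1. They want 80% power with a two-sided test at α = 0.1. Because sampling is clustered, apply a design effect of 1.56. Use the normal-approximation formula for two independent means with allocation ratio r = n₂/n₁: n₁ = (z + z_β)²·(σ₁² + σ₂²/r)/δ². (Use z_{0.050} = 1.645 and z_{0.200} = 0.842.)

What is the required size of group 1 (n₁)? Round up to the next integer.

n₁ = 80

n₁ = (z_{α/2} + z_β)² · (σ₁² + σ₂²/r) / δ²
   = (1.645 + 0.842)² · (21² + 12²/4) / 7.6²
   = 6.1852 · (441 + 36) / 57.76
   = 6.1852 · 477 / 57.76
   = 51.08
Design effect: 1.56 × 51.08 = 79.68.
Round up → n₁ = 80; n₂ = r·n₁ = 4 × 80 = 320.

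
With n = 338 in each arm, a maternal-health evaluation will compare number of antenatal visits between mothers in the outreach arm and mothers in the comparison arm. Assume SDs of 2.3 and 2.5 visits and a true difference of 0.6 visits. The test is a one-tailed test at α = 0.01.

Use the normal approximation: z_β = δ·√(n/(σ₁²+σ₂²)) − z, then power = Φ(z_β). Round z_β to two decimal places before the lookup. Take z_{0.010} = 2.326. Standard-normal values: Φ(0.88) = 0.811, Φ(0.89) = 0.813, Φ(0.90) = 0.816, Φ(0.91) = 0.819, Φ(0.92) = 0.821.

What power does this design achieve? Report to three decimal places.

Power ≈ 0.821

z_β = δ·√(n/(σ₁²+σ₂²)) − z_α
    = 0.6 · √(338/11.54) − 2.326
    = 0.6 · 5.41197 − 2.326
    = 3.2472 − 2.326 = 0.9212 → 0.92
Power = Φ(0.92) = 0.821.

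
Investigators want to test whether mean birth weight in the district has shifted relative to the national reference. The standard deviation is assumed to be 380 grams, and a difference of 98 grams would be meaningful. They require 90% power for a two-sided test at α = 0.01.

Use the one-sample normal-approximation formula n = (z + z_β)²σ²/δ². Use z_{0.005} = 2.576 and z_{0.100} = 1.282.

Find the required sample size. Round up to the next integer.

n = 224

n = (z_{α/2} + z_β)² · σ² / δ²
  = (2.576 + 1.282)² · 380² / 98²
  = 14.8842 · 144400 / 9604
  = 223.79
Round up → n = 224.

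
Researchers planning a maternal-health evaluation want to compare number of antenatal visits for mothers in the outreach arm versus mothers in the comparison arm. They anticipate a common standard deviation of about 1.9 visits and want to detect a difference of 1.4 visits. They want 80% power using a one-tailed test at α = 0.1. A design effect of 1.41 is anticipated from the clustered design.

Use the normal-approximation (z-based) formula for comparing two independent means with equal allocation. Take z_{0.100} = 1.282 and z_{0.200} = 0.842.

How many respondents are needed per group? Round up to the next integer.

n = (z_α + z_β)² · (σ₁² + σ₂²) / δ²
  = (1.282 + 0.842)² · (2·1.9² = 7.22) / 1.4²
  = 4.5114 · 7.22 / 1.96
  = 16.62
Design effect: 1.41 × 16.62 = 23.43.
Round up → n = 24 per group.

n = 24 per group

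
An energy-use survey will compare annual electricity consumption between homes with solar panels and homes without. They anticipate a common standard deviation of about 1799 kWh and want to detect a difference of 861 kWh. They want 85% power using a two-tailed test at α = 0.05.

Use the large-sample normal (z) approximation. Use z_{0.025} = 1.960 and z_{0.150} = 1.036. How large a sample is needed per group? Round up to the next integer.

n = 79 per group

n = (z_{α/2} + z_β)² · (σ₁² + σ₂²) / δ²
  = (1.960 + 1.036)² · (2·1799² = 6472802) / 861²
  = 8.9760 · 6472802 / 741321
  = 78.37
Round up → n = 79 per group.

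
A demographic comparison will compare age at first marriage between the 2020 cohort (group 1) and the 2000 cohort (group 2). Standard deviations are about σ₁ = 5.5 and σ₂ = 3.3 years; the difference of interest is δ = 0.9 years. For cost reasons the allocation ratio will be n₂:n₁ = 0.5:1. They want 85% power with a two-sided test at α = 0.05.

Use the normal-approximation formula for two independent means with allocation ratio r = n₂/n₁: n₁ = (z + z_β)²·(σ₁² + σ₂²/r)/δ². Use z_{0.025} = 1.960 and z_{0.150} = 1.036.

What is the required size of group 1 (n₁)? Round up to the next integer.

n₁ = (z_{α/2} + z_β)² · (σ₁² + σ₂²/r) / δ²
   = (1.960 + 1.036)² · (5.5² + 3.3²/0.5) / 0.9²
   = 8.9760 · (30.25 + 21.78) / 0.81
   = 8.9760 · 52.03 / 0.81
   = 576.57
Round up → n₁ = 577; n₂ = r·n₁ = 0.5 × 577 = 289.

n₁ = 577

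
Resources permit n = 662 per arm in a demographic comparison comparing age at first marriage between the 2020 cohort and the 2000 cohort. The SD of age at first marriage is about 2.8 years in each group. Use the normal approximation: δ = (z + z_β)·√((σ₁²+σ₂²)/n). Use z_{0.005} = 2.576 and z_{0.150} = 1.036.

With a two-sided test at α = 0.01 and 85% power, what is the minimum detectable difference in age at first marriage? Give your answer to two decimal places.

Minimum detectable difference ≈ 0.56 years

δ = (z_{α/2} + z_β) · √((σ₁²+σ₂²)/n)
  = (2.576 + 1.036) · √(15.68/662)
  = 3.612 · √0.02369
  = 3.612 · 0.1539
  = 0.5559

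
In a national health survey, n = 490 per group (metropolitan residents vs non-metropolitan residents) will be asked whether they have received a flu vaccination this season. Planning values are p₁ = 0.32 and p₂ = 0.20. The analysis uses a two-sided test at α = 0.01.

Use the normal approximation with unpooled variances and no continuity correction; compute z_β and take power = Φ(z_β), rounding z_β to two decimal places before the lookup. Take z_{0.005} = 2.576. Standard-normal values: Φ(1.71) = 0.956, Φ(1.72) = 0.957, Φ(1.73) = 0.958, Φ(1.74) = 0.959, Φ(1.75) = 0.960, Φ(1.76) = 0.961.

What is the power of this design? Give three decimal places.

z_β = |p₁−p₂|·√(n/[p₁q₁+p₂q₂]) − z_{α/2}
    = 0.12 · √(490/0.3776) − 2.576
    = 0.12 · 36.0232 − 2.576
    = 4.3228 − 2.576 = 1.7468 → 1.75
Power = Φ(1.75) = 0.960.

Power ≈ 0.960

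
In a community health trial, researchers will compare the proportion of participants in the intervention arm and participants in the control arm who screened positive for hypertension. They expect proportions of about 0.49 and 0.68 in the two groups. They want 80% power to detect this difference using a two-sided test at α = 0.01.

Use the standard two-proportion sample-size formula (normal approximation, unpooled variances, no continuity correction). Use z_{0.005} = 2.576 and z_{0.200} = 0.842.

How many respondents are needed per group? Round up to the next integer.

n = (z_{α/2} + z_β)² · [p₁(1−p₁) + p₂(1−p₂)] / (p₁ − p₂)²
  = (2.576 + 0.842)² · (0.49·0.51 + 0.68·0.32) / (-0.19)²
  = (3.418)² · (0.2499 + 0.2176) / 0.0361
  = 11.6827 · 0.4675 / 0.0361
  = 151.29
Round up → n = 152 per group.

n = 152 per group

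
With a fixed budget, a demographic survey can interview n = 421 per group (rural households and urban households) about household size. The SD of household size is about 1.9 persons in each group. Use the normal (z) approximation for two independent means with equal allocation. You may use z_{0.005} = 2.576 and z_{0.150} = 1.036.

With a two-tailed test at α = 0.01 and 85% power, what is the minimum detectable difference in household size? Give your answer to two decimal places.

Minimum detectable difference ≈ 0.47 persons

δ = (z_{α/2} + z_β) · √((σ₁²+σ₂²)/n)
  = (2.576 + 1.036) · √(7.22/421)
  = 3.612 · √0.01715
  = 3.612 · 0.1310
  = 0.4730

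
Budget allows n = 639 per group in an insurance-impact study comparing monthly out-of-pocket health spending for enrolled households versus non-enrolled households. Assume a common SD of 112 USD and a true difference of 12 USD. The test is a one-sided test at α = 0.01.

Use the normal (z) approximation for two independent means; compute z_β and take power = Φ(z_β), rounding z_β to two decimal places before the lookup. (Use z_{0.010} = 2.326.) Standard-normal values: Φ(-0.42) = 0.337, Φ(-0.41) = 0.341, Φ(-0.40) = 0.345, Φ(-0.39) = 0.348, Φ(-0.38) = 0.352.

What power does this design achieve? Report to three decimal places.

Power ≈ 0.341

z_β = δ·√(n/(σ₁²+σ₂²)) − z_α
    = 12 · √(639/25088) − 2.326
    = 12 · 0.15959 − 2.326
    = 1.9151 − 2.326 = -0.4109 → -0.41
Power = Φ(-0.41) = 0.341.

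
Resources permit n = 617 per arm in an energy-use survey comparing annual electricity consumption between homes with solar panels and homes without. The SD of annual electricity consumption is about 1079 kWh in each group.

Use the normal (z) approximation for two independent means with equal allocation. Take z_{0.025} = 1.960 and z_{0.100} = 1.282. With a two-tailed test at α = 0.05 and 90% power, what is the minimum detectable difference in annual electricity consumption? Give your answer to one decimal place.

δ = (z_{α/2} + z_β) · √((σ₁²+σ₂²)/n)
  = (1.960 + 1.282) · √(2328482/617)
  = 3.242 · √3773.9
  = 3.242 · 61.4319
  = 199.1622

Minimum detectable difference ≈ 199.2 kWh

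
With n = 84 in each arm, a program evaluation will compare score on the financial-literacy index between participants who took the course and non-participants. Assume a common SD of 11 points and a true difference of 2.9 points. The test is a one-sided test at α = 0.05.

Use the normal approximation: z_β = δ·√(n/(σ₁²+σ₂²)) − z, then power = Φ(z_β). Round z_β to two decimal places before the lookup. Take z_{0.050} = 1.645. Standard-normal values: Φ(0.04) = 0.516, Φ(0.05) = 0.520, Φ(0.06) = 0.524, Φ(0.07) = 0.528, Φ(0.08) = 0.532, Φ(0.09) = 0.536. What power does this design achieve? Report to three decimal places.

z_β = δ·√(n/(σ₁²+σ₂²)) − z_α
    = 2.9 · √(84/242) − 1.645
    = 2.9 · 0.58916 − 1.645
    = 1.7086 − 1.645 = 0.0636 → 0.06
Power = Φ(0.06) = 0.524.

Power ≈ 0.524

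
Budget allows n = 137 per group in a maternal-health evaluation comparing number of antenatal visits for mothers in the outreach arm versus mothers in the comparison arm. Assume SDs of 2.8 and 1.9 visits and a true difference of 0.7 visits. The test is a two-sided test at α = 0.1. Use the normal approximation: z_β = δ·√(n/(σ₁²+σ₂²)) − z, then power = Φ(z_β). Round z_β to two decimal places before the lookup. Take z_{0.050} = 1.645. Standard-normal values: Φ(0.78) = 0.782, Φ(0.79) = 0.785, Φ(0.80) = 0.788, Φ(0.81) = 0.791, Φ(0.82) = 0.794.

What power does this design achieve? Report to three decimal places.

z_β = δ·√(n/(σ₁²+σ₂²)) − z_{α/2}
    = 0.7 · √(137/11.45) − 1.645
    = 0.7 · 3.45906 − 1.645
    = 2.4213 − 1.645 = 0.7763 → 0.78
Power = Φ(0.78) = 0.782.

Power ≈ 0.782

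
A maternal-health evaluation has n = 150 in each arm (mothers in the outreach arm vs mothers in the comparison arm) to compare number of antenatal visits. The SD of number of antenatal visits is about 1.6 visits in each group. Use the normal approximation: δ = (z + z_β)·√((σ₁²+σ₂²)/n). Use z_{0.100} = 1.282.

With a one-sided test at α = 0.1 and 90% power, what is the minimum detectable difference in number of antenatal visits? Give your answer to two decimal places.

δ = (z_α + z_β) · √((σ₁²+σ₂²)/n)
  = (1.282 + 1.282) · √(5.12/150)
  = 2.564 · √0.03413
  = 2.564 · 0.1848
  = 0.4737

Minimum detectable difference ≈ 0.47 visits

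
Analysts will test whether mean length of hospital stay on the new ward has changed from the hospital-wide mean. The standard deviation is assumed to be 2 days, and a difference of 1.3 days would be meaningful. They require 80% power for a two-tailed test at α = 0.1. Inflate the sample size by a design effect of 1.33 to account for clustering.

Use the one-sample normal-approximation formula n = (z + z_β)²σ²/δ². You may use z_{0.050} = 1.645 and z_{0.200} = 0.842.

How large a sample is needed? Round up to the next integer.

n = (z_{α/2} + z_β)² · σ² / δ²
  = (1.645 + 0.842)² · 2² / 1.3²
  = 6.1852 · 4 / 1.69
  = 14.64
Design effect: 1.33 × 14.64 = 19.47.
Round up → n = 20.

n = 20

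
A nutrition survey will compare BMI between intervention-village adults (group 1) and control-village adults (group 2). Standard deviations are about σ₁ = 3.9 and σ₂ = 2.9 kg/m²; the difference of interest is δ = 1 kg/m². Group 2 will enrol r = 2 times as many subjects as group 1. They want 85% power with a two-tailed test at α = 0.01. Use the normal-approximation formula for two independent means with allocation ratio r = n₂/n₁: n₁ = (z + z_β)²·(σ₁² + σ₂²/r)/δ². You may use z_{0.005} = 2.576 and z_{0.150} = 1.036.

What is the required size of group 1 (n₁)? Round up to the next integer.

n₁ = 254

n₁ = (z_{α/2} + z_β)² · (σ₁² + σ₂²/r) / δ²
   = (2.576 + 1.036)² · (3.9² + 2.9²/2) / 1²
   = 13.0465 · (15.21 + 4.205) / 1
   = 13.0465 · 19.415 / 1
   = 253.30
Round up → n₁ = 254; n₂ = r·n₁ = 2 × 254 = 508.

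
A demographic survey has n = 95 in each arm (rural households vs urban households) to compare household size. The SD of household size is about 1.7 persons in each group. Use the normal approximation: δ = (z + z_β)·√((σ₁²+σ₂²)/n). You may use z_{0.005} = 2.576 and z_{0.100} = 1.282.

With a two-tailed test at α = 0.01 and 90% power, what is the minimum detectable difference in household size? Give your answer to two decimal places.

δ = (z_{α/2} + z_β) · √((σ₁²+σ₂²)/n)
  = (2.576 + 1.282) · √(5.78/95)
  = 3.858 · √0.06084
  = 3.858 · 0.2467
  = 0.9516

Minimum detectable difference ≈ 0.95 persons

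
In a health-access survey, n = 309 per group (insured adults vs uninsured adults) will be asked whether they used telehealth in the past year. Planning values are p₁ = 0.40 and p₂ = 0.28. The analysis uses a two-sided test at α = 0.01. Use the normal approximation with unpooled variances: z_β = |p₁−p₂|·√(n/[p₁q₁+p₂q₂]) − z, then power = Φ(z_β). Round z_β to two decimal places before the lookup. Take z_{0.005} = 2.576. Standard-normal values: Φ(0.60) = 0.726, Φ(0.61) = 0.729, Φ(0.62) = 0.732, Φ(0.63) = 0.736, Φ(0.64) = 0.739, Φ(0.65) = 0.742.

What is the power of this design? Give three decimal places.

Power ≈ 0.726

z_β = |p₁−p₂|·√(n/[p₁q₁+p₂q₂]) − z_{α/2}
    = 0.12 · √(309/0.4416) − 2.576
    = 0.12 · 26.4524 − 2.576
    = 3.1743 − 2.576 = 0.5983 → 0.60
Power = Φ(0.60) = 0.726.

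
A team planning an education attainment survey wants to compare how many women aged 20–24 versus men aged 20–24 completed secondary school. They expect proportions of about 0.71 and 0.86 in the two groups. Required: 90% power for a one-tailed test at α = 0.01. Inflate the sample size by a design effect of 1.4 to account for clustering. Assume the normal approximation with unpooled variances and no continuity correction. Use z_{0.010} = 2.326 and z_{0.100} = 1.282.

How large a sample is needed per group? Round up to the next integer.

n = 265 per group

n = (z_α + z_β)² · [p₁(1−p₁) + p₂(1−p₂)] / (p₁ − p₂)²
  = (2.326 + 1.282)² · (0.71·0.29 + 0.86·0.14) / (-0.15)²
  = (3.608)² · (0.2059 + 0.1204) / 0.0225
  = 13.0177 · 0.3263 / 0.0225
  = 188.79
Design effect: 1.4 × 188.79 = 264.30.
Round up → n = 265 per group.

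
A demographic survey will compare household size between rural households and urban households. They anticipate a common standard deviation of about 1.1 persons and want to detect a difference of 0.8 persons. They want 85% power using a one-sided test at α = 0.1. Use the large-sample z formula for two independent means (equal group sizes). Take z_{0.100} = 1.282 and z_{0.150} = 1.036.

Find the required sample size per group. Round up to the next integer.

n = (z_α + z_β)² · (σ₁² + σ₂²) / δ²
  = (1.282 + 1.036)² · (2·1.1² = 2.42) / 0.8²
  = 5.3731 · 2.42 / 0.64
  = 20.32
Round up → n = 21 per group.

n = 21 per group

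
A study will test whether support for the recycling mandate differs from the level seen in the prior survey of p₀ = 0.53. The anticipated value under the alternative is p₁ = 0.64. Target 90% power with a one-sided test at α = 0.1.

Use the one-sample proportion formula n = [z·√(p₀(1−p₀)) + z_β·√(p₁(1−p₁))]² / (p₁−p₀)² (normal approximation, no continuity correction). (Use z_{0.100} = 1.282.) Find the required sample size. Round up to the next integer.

n = 131

n = [z_α·√(p₀q₀) + z_β·√(p₁q₁)]² / (p₁ − p₀)²
  = [1.282·√(0.53·0.47) + 1.282·√(0.64·0.36)]² / (0.11)²
  = [1.282·0.4991 + 1.282·0.4800]² / 0.0121
  = [1.2552]² / 0.0121
  = 130.21
Round up → n = 131.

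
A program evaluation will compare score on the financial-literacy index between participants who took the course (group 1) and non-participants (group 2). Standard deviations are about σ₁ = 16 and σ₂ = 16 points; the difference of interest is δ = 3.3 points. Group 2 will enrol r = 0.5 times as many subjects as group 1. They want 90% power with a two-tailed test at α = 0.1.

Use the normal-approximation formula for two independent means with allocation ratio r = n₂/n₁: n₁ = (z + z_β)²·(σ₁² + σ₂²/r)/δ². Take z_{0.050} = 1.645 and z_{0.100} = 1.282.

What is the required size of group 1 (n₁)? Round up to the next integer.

n₁ = 605

n₁ = (z_{α/2} + z_β)² · (σ₁² + σ₂²/r) / δ²
   = (1.645 + 1.282)² · (16² + 16²/0.5) / 3.3²
   = 8.5673 · (256 + 512) / 10.89
   = 8.5673 · 768 / 10.89
   = 604.20
Round up → n₁ = 605; n₂ = r·n₁ = 0.5 × 605 = 303.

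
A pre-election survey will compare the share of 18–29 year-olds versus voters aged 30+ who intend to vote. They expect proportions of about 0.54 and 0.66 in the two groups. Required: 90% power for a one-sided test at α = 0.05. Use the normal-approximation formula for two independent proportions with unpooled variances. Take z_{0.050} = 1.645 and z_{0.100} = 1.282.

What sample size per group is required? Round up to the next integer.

n = 282 per group

n = (z_α + z_β)² · [p₁(1−p₁) + p₂(1−p₂)] / (p₁ − p₂)²
  = (1.645 + 1.282)² · (0.54·0.46 + 0.66·0.34) / (-0.12)²
  = (2.927)² · (0.2484 + 0.2244) / 0.0144
  = 8.5673 · 0.4728 / 0.0144
  = 281.29
Round up → n = 282 per group.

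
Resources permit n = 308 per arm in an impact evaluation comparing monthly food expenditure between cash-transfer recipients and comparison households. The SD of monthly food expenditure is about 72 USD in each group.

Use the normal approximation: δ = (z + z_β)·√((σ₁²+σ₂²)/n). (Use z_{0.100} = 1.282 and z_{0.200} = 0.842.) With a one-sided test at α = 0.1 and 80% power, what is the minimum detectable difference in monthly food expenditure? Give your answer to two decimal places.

Minimum detectable difference ≈ 12.32 USD

δ = (z_α + z_β) · √((σ₁²+σ₂²)/n)
  = (1.282 + 0.842) · √(10368/308)
  = 2.124 · √33.6623
  = 2.124 · 5.8019
  = 12.3233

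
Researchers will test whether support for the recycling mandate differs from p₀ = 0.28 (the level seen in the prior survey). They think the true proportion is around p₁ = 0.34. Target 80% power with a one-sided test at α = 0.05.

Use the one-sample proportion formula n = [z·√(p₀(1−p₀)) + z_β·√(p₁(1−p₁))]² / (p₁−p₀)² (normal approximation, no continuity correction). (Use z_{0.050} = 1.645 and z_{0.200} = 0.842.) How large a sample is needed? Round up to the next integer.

n = 360

n = [z_α·√(p₀q₀) + z_β·√(p₁q₁)]² / (p₁ − p₀)²
  = [1.645·√(0.28·0.72) + 0.842·√(0.34·0.66)]² / (0.06)²
  = [1.645·0.4490 + 0.842·0.4737]² / 0.0036
  = [1.1375]² / 0.0036
  = 359.40
Round up → n = 360.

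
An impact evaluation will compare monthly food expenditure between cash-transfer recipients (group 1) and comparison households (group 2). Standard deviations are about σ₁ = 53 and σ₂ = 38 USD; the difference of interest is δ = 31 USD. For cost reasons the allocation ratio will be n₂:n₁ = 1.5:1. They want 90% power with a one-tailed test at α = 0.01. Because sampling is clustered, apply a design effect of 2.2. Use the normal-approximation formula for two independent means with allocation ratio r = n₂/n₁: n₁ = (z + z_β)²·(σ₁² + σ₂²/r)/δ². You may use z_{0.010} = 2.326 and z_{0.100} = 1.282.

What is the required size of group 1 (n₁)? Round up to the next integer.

n₁ = (z_α + z_β)² · (σ₁² + σ₂²/r) / δ²
   = (2.326 + 1.282)² · (53² + 38²/1.5) / 31²
   = 13.0177 · (2809 + 962.6667) / 961
   = 13.0177 · 3771.7 / 961
   = 51.09
Design effect: 2.2 × 51.09 = 112.40.
Round up → n₁ = 113; n₂ = r·n₁ = 1.5 × 113 = 170.

n₁ = 113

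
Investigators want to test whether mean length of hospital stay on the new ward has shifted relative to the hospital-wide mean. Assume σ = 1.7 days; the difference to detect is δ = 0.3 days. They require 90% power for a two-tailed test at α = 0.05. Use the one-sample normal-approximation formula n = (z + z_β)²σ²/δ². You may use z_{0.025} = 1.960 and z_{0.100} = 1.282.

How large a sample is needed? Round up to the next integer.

n = 338

n = (z_{α/2} + z_β)² · σ² / δ²
  = (1.960 + 1.282)² · 1.7² / 0.3²
  = 10.5106 · 2.89 / 0.09
  = 337.51
Round up → n = 338.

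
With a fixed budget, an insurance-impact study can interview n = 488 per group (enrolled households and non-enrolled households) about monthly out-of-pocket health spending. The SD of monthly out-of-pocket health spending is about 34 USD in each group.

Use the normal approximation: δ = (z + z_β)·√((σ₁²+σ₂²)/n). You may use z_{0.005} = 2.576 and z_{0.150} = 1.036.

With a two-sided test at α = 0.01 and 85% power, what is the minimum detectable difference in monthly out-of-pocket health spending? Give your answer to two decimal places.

Minimum detectable difference ≈ 7.86 USD

δ = (z_{α/2} + z_β) · √((σ₁²+σ₂²)/n)
  = (2.576 + 1.036) · √(2312/488)
  = 3.612 · √4.7377
  = 3.612 · 2.1766
  = 7.8620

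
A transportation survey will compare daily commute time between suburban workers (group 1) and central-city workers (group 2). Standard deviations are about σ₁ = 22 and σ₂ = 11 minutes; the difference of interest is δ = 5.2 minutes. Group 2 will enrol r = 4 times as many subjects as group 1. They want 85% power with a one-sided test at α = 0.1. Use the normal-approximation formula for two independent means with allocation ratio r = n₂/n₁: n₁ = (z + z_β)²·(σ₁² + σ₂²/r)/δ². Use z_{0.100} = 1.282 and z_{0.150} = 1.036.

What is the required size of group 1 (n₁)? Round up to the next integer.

n₁ = (z_α + z_β)² · (σ₁² + σ₂²/r) / δ²
   = (1.282 + 1.036)² · (22² + 11²/4) / 5.2²
   = 5.3731 · (484 + 30.25) / 27.04
   = 5.3731 · 514.25 / 27.04
   = 102.19
Round up → n₁ = 103; n₂ = r·n₁ = 4 × 103 = 412.

n₁ = 103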